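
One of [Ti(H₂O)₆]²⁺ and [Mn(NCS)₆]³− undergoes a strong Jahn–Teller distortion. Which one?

[Ti(H₂O)₆]²⁺: Summing ligand charges against the +2 overall charge gives an oxidation state of +2 for titanium. Ti sits in group 4, so the d-electron count is 4 − 2 = 2. The d² configuration leaves the e_g set evenly filled (or empty) — no strong Jahn–Teller driving force.
[Mn(NCS)₆]³−: Summing ligand charges against the −3 overall charge gives an oxidation state of +3 for manganese. Group 7 minus oxidation state 3 gives a d⁴ configuration. Isothiocyanate is a weak-field ligand for a first-row metal, so the complex is high-spin. The t₂g³e_g¹ (high-spin) configuration has an unevenly filled e_g set; the Jahn–Teller theorem predicts a tetragonal distortion (typically axial elongation) to lift the degeneracy.

[Mn(NCS)₆]³−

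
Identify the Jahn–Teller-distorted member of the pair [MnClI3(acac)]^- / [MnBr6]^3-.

[MnClI3(acac)]^-: Ligand charges: each chloride is −1; each iodide is −1; each acetylacetonate is −1. With an overall charge of −1 the manganese centre must be in the +4 oxidation state. Manganese is a group-7 element; Mn(IV) is therefore d³. The d³ configuration leaves the e_g set evenly filled (or empty) — no strong Jahn–Teller driving force.
[MnBr6]^3-: Summing ligand charges against the −3 overall charge gives an oxidation state of +3 for manganese. Group 7 minus oxidation state 3 gives a d⁴ configuration. Bromide is a weak-field ligand for a first-row metal, so the complex is high-spin. The t₂g³e_g¹ (high-spin) configuration has an unevenly filled e_g set; the Jahn–Teller theorem predicts a tetragonal distortion (typically axial elongation) to lift the degeneracy.

[MnBr6]^3-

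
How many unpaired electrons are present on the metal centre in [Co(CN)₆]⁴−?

1 unpaired electron

Ligand charges: each cyanide is −1. With an overall charge of −4 the cobalt centre must be in the +2 oxidation state.
Group 9 minus oxidation state 2 gives a d⁷ configuration.
The spin state decides the count: Cyanide is a strong-field ligand (high in the spectrochemical series) for a first-row metal, so the complex is low-spin.
An octahedral low-spin d⁷ ion is t₂g⁶e_g¹, giving 1 unpaired electron.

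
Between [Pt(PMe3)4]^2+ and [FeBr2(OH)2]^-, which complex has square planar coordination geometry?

[Pt(PMe3)4]^2+

For [Pt(PMe3)4]^2+: Ligand charges: trimethylphosphine is neutral. With an overall charge of +2 the platinum centre must be in the +2 oxidation state. Pt sits in group 10, so the d-electron count is 10 − 2 = 8. A 5d d⁸ ion has a large crystal-field splitting; square planar leaves the high-energy d_{x²−y²} orbital empty and maximises CFSE. → square planar.
For [FeBr2(OH)2]^-: Summing ligand charges against the −1 overall charge gives an oxidation state of +3 for iron. Group 8 minus oxidation state 3 gives a d⁵ configuration. A high-spin d⁵ ion has zero CFSE in either geometry, so four ligands adopt the sterically favoured tetrahedral geometry. → tetrahedral.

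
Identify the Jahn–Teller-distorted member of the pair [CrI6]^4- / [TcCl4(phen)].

[CrI6]^4-

[CrI6]^4-: Summing ligand charges against the −4 overall charge gives an oxidation state of +2 for chromium. Cr sits in group 6, so the d-electron count is 6 − 2 = 4. Iodide is a weak-field ligand for a first-row metal, so the complex is high-spin. The t₂g³e_g¹ (high-spin) configuration has an unevenly filled e_g set; the Jahn–Teller theorem predicts a tetragonal distortion (typically axial elongation) to lift the degeneracy.
[TcCl4(phen)]: Each chloride is −1; 1,10-phenanthroline is neutral; balancing the 0 overall charge requires Tc(IV). Technetium is a group-7 element; Tc(IV) is therefore d³. The d³ configuration leaves the e_g set evenly filled (or empty) — no strong Jahn–Teller driving force.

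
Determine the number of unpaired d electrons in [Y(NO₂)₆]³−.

Each nitro (N-bound nitrite) is −1; balancing the −3 overall charge requires Y(III).
Y sits in group 3, so the d-electron count is 3 − 3 = 0.
In an octahedral field the d⁰ configuration is t₂g⁰e_g⁰, giving 0 unpaired electrons.

0 unpaired electrons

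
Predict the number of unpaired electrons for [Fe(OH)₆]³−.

5

Ligand charges: each hydroxide is −1. With an overall charge of −3 the iron centre must be in the +3 oxidation state.
Iron is a group-8 element; Fe(III) is therefore d⁵.
The spin state decides the count: Hydroxide is a weak-field ligand for a first-row metal, so the complex is high-spin.
An octahedral high-spin d⁵ ion is t₂g³e_g², giving 5 unpaired electrons.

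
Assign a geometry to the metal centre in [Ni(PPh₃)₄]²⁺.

Ligand charges: triphenylphosphine is neutral. With an overall charge of +2 the nickel centre must be in the +2 oxidation state.
Ni sits in group 10, so the d-electron count is 10 − 2 = 8.
With 4 monodentate ligands the coordination number is 4.
Triphenylphosphine is a strong-field ligand (high in the spectrochemical series).
A 3d d⁸ ion with strong-field ligands gains enough CFSE to favour square planar over tetrahedral.

square planar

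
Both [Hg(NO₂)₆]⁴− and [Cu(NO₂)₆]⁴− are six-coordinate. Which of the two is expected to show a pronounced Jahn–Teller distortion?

[Cu(NO₂)₆]⁴−

[Hg(NO₂)₆]⁴−: Ligand charges: each nitro (N-bound nitrite) is −1. With an overall charge of −4 the mercury centre must be in the +2 oxidation state. Group 12 minus oxidation state 2 gives a d¹⁰ configuration. The d¹⁰ configuration leaves the e_g set evenly filled (or empty) — no strong Jahn–Teller driving force.
[Cu(NO₂)₆]⁴−: Ligand charges: each nitro (N-bound nitrite) is −1. With an overall charge of −4 the copper centre must be in the +2 oxidation state. Copper is a group-11 element; Cu(II) is therefore d⁹. The t₂g⁶e_g³ configuration has an unevenly filled e_g set; the Jahn–Teller theorem predicts a tetragonal distortion (typically axial elongation) to lift the degeneracy.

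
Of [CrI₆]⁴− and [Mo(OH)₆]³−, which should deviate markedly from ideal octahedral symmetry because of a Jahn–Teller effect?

[CrI₆]⁴−

[CrI₆]⁴−: Each iodide is −1; balancing the −4 overall charge requires Cr(II). Group 6 minus oxidation state 2 gives a d⁴ configuration. Iodide is a weak-field ligand for a first-row metal, so the complex is high-spin. The t₂g³e_g¹ (high-spin) configuration has an unevenly filled e_g set; the Jahn–Teller theorem predicts a tetragonal distortion (typically axial elongation) to lift the degeneracy.
[Mo(OH)₆]³−: Summing ligand charges against the −3 overall charge gives an oxidation state of +3 for molybdenum. Mo sits in group 6, so the d-electron count is 6 − 3 = 3. The d³ configuration leaves the e_g set evenly filled (or empty) — no strong Jahn–Teller driving force.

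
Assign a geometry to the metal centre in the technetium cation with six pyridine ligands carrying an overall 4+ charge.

Ligand charges: pyridine is neutral. With an overall charge of +4 the technetium centre must be in the +4 oxidation state.
Group 7 minus oxidation state 4 gives a d³ configuration.
With 6 monodentate ligands the coordination number is 6.
Six donors around a single metal centre give an octahedral coordination sphere.

octahedral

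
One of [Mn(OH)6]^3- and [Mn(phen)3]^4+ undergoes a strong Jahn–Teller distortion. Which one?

[Mn(OH)6]^3-

[Mn(OH)6]^3-: Each hydroxide is −1; balancing the −3 overall charge requires Mn(III). Group 7 minus oxidation state 3 gives a d⁴ configuration. Hydroxide is a weak-field ligand for a first-row metal, so the complex is high-spin. The t₂g³e_g¹ (high-spin) configuration has an unevenly filled e_g set; the Jahn–Teller theorem predicts a tetragonal distortion (typically axial elongation) to lift the degeneracy.
[Mn(phen)3]^4+: 1,10-phenanthroline is neutral; balancing the +4 overall charge requires Mn(IV). Manganese is a group-7 element; Mn(IV) is therefore d³. The d³ configuration leaves the e_g set evenly filled (or empty) — no strong Jahn–Teller driving force.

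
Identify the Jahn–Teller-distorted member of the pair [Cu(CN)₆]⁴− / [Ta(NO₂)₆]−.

[Cu(CN)₆]⁴−

[Cu(CN)₆]⁴−: Summing ligand charges against the −4 overall charge gives an oxidation state of +2 for copper. Group 11 minus oxidation state 2 gives a d⁹ configuration. The t₂g⁶e_g³ configuration has an unevenly filled e_g set; the Jahn–Teller theorem predicts a tetragonal distortion (typically axial elongation) to lift the degeneracy.
[Ta(NO₂)₆]−: Each nitro (N-bound nitrite) is −1; balancing the −1 overall charge requires Ta(V). Group 5 minus oxidation state 5 gives a d⁰ configuration. The d⁰ configuration leaves the e_g set evenly filled (or empty) — no strong Jahn–Teller driving force.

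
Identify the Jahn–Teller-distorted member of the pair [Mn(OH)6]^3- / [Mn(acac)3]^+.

[Mn(OH)6]^3-

[Mn(OH)6]^3-: Ligand charges: each hydroxide is −1. With an overall charge of −3 the manganese centre must be in the +3 oxidation state. Manganese is a group-7 element; Mn(III) is therefore d⁴. Hydroxide is a weak-field ligand for a first-row metal, so the complex is high-spin. The t₂g³e_g¹ (high-spin) configuration has an unevenly filled e_g set; the Jahn–Teller theorem predicts a tetragonal distortion (typically axial elongation) to lift the degeneracy.
[Mn(acac)3]^+: Ligand charges: each acetylacetonate is −1. With an overall charge of +1 the manganese centre must be in the +4 oxidation state. Mn sits in group 7, so the d-electron count is 7 − 4 = 3. The d³ configuration leaves the e_g set evenly filled (or empty) — no strong Jahn–Teller driving force.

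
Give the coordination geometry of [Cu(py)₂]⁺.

linear

Ligand charges: pyridine is neutral. With an overall charge of +1 the copper centre must be in the +1 oxidation state.
Copper is a group-11 element; Cu(I) is therefore d¹⁰.
Coordination number: 2.
A d¹⁰ ion with only two ligands adopts a linear arrangement (sp hybridisation; no CFSE preference).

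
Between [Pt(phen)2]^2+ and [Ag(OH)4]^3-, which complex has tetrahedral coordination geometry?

[Ag(OH)4]^3-

For [Pt(phen)2]^2+: 1,10-phenanthroline is neutral; balancing the +2 overall charge requires Pt(II). Platinum is a group-10 element; Pt(II) is therefore d⁸. A 5d d⁸ ion has a large crystal-field splitting; square planar leaves the high-energy d_{x²−y²} orbital empty and maximises CFSE. → square planar.
For [Ag(OH)4]^3-: Summing ligand charges against the −3 overall charge gives an oxidation state of +1 for silver. Silver is a group-11 element; Ag(I) is therefore d¹⁰. A d¹⁰ ion has no crystal-field stabilisation preference between square planar and tetrahedral, so four ligands adopt the sterically favoured tetrahedral geometry. → tetrahedral.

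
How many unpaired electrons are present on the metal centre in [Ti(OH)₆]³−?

Summing ligand charges against the −3 overall charge gives an oxidation state of +3 for titanium.
Titanium is a group-4 element; Ti(III) is therefore d¹.
In an octahedral field the d¹ configuration is t₂g¹e_g⁰ (only one arrangement possible), giving 1 unpaired electron.

1 unpaired electron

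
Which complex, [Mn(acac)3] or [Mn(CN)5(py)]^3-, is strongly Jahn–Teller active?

[Mn(acac)3]: Ligand charges: each acetylacetonate is −1. With an overall charge of 0 the manganese centre must be in the +3 oxidation state. Mn sits in group 7, so the d-electron count is 7 − 3 = 4. Acetylacetonate is a weak-field ligand for a first-row metal, so the complex is high-spin. The t₂g³e_g¹ (high-spin) configuration has an unevenly filled e_g set; the Jahn–Teller theorem predicts a tetragonal distortion (typically axial elongation) to lift the degeneracy.
[Mn(CN)5(py)]^3-: Each cyanide is −1; pyridine is neutral; balancing the −3 overall charge requires Mn(II). Manganese is a group-7 element; Mn(II) is therefore d⁵. Cyanide is a strong-field ligand (high in the spectrochemical series) for a first-row metal, so the complex is low-spin. The d⁵ configuration leaves the e_g set evenly filled (or empty) — no strong Jahn–Teller driving force.

[Mn(acac)3]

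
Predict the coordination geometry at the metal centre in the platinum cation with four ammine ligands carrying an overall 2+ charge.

square planar

Ligand charges: ammonia is neutral. With an overall charge of +2 the platinum centre must be in the +2 oxidation state.
Group 10 minus oxidation state 2 gives a d⁸ configuration.
With 4 monodentate ligands the coordination number is 4.
A 5d d⁸ ion has a large crystal-field splitting; square planar leaves the high-energy d_{x²−y²} orbital empty and maximises CFSE.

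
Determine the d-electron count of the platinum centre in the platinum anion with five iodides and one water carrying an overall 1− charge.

d6

Ligand charges: each iodide is −1; water is neutral. With an overall charge of −1 the platinum centre must be in the +4 oxidation state.
Pt sits in group 10, so the d-electron count is 10 − 4 = 6.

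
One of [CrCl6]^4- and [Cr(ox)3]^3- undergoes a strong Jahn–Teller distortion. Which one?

[CrCl6]^4-

[CrCl6]^4-: Summing ligand charges against the −4 overall charge gives an oxidation state of +2 for chromium. Chromium is a group-6 element; Cr(II) is therefore d⁴. Chloride is a weak-field ligand for a first-row metal, so the complex is high-spin. The t₂g³e_g¹ (high-spin) configuration has an unevenly filled e_g set; the Jahn–Teller theorem predicts a tetragonal distortion (typically axial elongation) to lift the degeneracy.
[Cr(ox)3]^3-: Each oxalate is −2; balancing the −3 overall charge requires Cr(III). Group 6 minus oxidation state 3 gives a d³ configuration. The d³ configuration leaves the e_g set evenly filled (or empty) — no strong Jahn–Teller driving force.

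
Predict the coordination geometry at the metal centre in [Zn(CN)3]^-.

trigonal planar

Summing ligand charges against the −1 overall charge gives an oxidation state of +2 for zinc.
Zinc is a group-12 element; Zn(II) is therefore d¹⁰.
Coordination number: 3.
Three ligands around a d¹⁰ centre minimise repulsion in a trigonal-planar arrangement.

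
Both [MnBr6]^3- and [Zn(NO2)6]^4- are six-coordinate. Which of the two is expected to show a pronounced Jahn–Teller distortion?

[MnBr6]^3-: Ligand charges: each bromide is −1. With an overall charge of −3 the manganese centre must be in the +3 oxidation state. Mn sits in group 7, so the d-electron count is 7 − 3 = 4. Bromide is a weak-field ligand for a first-row metal, so the complex is high-spin. The t₂g³e_g¹ (high-spin) configuration has an unevenly filled e_g set; the Jahn–Teller theorem predicts a tetragonal distortion (typically axial elongation) to lift the degeneracy.
[Zn(NO2)6]^4-: Each nitro (N-bound nitrite) is −1; balancing the −4 overall charge requires Zn(II). Group 12 minus oxidation state 2 gives a d¹⁰ configuration. The d¹⁰ configuration leaves the e_g set evenly filled (or empty) — no strong Jahn–Teller driving force.

[MnBr6]^3-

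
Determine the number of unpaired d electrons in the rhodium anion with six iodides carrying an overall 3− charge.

Ligand charges: each iodide is −1. With an overall charge of −3 the rhodium centre must be in the +3 oxidation state.
Group 9 minus oxidation state 3 gives a d⁶ configuration.
The spin state decides the count: a 4d ion has a large Δₒ and is invariably low-spin.
An octahedral low-spin d⁶ ion is t₂g⁶e_g⁰, giving 0 unpaired electrons.

0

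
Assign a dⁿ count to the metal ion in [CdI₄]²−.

Ligand charges: each iodide is −1. With an overall charge of −2 the cadmium centre must be in the +2 oxidation state.
Cadmium is a group-12 element; Cd(II) is therefore d¹⁰.

d¹⁰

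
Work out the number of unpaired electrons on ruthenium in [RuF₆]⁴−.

0

Summing ligand charges against the −4 overall charge gives an oxidation state of +2 for ruthenium.
Ruthenium is a group-8 element; Ru(II) is therefore d⁶.
The spin state decides the count: a 4d ion has a large Δₒ and is invariably low-spin.
An octahedral low-spin d⁶ ion is t₂g⁶e_g⁰, giving 0 unpaired electrons.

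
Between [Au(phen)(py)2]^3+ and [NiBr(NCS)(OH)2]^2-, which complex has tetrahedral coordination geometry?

[NiBr(NCS)(OH)2]^2-

For [Au(phen)(py)2]^3+: Summing ligand charges against the +3 overall charge gives an oxidation state of +3 for gold. Gold is a group-11 element; Au(III) is therefore d⁸. A 5d d⁸ ion has a large crystal-field splitting; square planar leaves the high-energy d_{x²−y²} orbital empty and maximises CFSE. → square planar.
For [NiBr(NCS)(OH)2]^2-: Summing ligand charges against the −2 overall charge gives an oxidation state of +2 for nickel. Nickel is a group-10 element; Ni(II) is therefore d⁸. Bromide, hydroxide, and isothiocyanate are weak-field ligands. With weak-field ligands the CFSE gain from square planar is small, so a 3d d⁸ ion takes the sterically preferred tetrahedral geometry. → tetrahedral.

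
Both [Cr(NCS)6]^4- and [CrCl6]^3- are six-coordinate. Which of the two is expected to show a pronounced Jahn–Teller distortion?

[Cr(NCS)6]^4-: Summing ligand charges against the −4 overall charge gives an oxidation state of +2 for chromium. Chromium is a group-6 element; Cr(II) is therefore d⁴. Isothiocyanate is a weak-field ligand for a first-row metal, so the complex is high-spin. The t₂g³e_g¹ (high-spin) configuration has an unevenly filled e_g set; the Jahn–Teller theorem predicts a tetragonal distortion (typically axial elongation) to lift the degeneracy.
[CrCl6]^3-: Each chloride is −1; balancing the −3 overall charge requires Cr(III). Chromium is a group-6 element; Cr(III) is therefore d³. The d³ configuration leaves the e_g set evenly filled (or empty) — no strong Jahn–Teller driving force.

[Cr(NCS)6]^4-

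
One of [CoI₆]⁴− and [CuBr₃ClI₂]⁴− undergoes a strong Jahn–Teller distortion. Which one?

[CuBr₃ClI₂]⁴−

[CoI₆]⁴−: Summing ligand charges against the −4 overall charge gives an oxidation state of +2 for cobalt. Cobalt is a group-9 element; Co(II) is therefore d⁷. Iodide is a weak-field ligand for a first-row metal, so the complex is high-spin. The d⁷ configuration leaves the e_g set evenly filled (or empty) — no strong Jahn–Teller driving force.
[CuBr₃ClI₂]⁴−: Each bromide is −1; each chloride is −1; each iodide is −1; balancing the −4 overall charge requires Cu(II). Cu sits in group 11, so the d-electron count is 11 − 2 = 9. The t₂g⁶e_g³ configuration has an unevenly filled e_g set; the Jahn–Teller theorem predicts a tetragonal distortion (typically axial elongation) to lift the degeneracy.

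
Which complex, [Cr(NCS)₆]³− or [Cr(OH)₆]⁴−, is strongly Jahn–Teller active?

[Cr(NCS)₆]³−: Summing ligand charges against the −3 overall charge gives an oxidation state of +3 for chromium. Chromium is a group-6 element; Cr(III) is therefore d³. The d³ configuration leaves the e_g set evenly filled (or empty) — no strong Jahn–Teller driving force.
[Cr(OH)₆]⁴−: Summing ligand charges against the −4 overall charge gives an oxidation state of +2 for chromium. Group 6 minus oxidation state 2 gives a d⁴ configuration. Hydroxide is a weak-field ligand for a first-row metal, so the complex is high-spin. The t₂g³e_g¹ (high-spin) configuration has an unevenly filled e_g set; the Jahn–Teller theorem predicts a tetragonal distortion (typically axial elongation) to lift the degeneracy.

[Cr(OH)₆]⁴−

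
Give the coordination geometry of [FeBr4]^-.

Summing ligand charges against the −1 overall charge gives an oxidation state of +3 for iron.
Iron is a group-8 element; Fe(III) is therefore d⁵.
With 4 monodentate ligands the coordination number is 4.
Bromide is a weak-field ligand.
A high-spin d⁵ ion has zero CFSE in either geometry, so four ligands adopt the sterically favoured tetrahedral geometry.

tetrahedral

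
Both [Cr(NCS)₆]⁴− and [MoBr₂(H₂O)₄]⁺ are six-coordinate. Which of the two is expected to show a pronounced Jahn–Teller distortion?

[Cr(NCS)₆]⁴−: Summing ligand charges against the −4 overall charge gives an oxidation state of +2 for chromium. Cr sits in group 6, so the d-electron count is 6 − 2 = 4. Isothiocyanate is a weak-field ligand for a first-row metal, so the complex is high-spin. The t₂g³e_g¹ (high-spin) configuration has an unevenly filled e_g set; the Jahn–Teller theorem predicts a tetragonal distortion (typically axial elongation) to lift the degeneracy.
[MoBr₂(H₂O)₄]⁺: Each bromide is −1; water is neutral; balancing the +1 overall charge requires Mo(III). Mo sits in group 6, so the d-electron count is 6 − 3 = 3. The d³ configuration leaves the e_g set evenly filled (or empty) — no strong Jahn–Teller driving force.

[Cr(NCS)₆]⁴−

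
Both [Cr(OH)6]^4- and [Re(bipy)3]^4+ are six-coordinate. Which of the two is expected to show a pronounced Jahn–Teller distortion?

[Cr(OH)6]^4-

[Cr(OH)6]^4-: Summing ligand charges against the −4 overall charge gives an oxidation state of +2 for chromium. Group 6 minus oxidation state 2 gives a d⁴ configuration. Hydroxide is a weak-field ligand for a first-row metal, so the complex is high-spin. The t₂g³e_g¹ (high-spin) configuration has an unevenly filled e_g set; the Jahn–Teller theorem predicts a tetragonal distortion (typically axial elongation) to lift the degeneracy.
[Re(bipy)3]^4+: Summing ligand charges against the +4 overall charge gives an oxidation state of +4 for rhenium. Rhenium is a group-7 element; Re(IV) is therefore d³. The d³ configuration leaves the e_g set evenly filled (or empty) — no strong Jahn–Teller driving force.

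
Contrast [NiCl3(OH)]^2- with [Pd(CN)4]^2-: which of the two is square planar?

[Pd(CN)4]^2-

For [NiCl3(OH)]^2-: Summing ligand charges against the −2 overall charge gives an oxidation state of +2 for nickel. Nickel is a group-10 element; Ni(II) is therefore d⁸. Chloride and hydroxide are weak-field ligands. With weak-field ligands the CFSE gain from square planar is small, so a 3d d⁸ ion takes the sterically preferred tetrahedral geometry. → tetrahedral.
For [Pd(CN)4]^2-: Summing ligand charges against the −2 overall charge gives an oxidation state of +2 for palladium. Pd sits in group 10, so the d-electron count is 10 − 2 = 8. A 4d d⁸ ion has a large crystal-field splitting; square planar leaves the high-energy d_{x²−y²} orbital empty and maximises CFSE. → square planar.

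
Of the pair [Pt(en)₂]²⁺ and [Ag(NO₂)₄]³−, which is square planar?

For [Pt(en)₂]²⁺: Ligand charges: ethylenediamine is neutral. With an overall charge of +2 the platinum centre must be in the +2 oxidation state. Pt sits in group 10, so the d-electron count is 10 − 2 = 8. A 5d d⁸ ion has a large crystal-field splitting; square planar leaves the high-energy d_{x²−y²} orbital empty and maximises CFSE. → square planar.
For [Ag(NO₂)₄]³−: Summing ligand charges against the −3 overall charge gives an oxidation state of +1 for silver. Ag sits in group 11, so the d-electron count is 11 − 1 = 10. A d¹⁰ ion has no crystal-field stabilisation preference between square planar and tetrahedral, so four ligands adopt the sterically favoured tetrahedral geometry. → tetrahedral.

[Pt(en)₂]²⁺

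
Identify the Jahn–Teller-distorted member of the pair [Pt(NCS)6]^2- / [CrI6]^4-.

[Pt(NCS)6]^2-: Each isothiocyanate is −1; balancing the −2 overall charge requires Pt(IV). Pt sits in group 10, so the d-electron count is 10 − 4 = 6. A 5d ion has a large Δₒ and is invariably low-spin. The d⁶ configuration leaves the e_g set evenly filled (or empty) — no strong Jahn–Teller driving force.
[CrI6]^4-: Ligand charges: each iodide is −1. With an overall charge of −4 the chromium centre must be in the +2 oxidation state. Cr sits in group 6, so the d-electron count is 6 − 2 = 4. Iodide is a weak-field ligand for a first-row metal, so the complex is high-spin. The t₂g³e_g¹ (high-spin) configuration has an unevenly filled e_g set; the Jahn–Teller theorem predicts a tetragonal distortion (typically axial elongation) to lift the degeneracy.

[CrI6]^4-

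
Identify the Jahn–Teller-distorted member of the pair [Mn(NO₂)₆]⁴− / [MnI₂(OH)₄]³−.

[MnI₂(OH)₄]³−

[Mn(NO₂)₆]⁴−: Summing ligand charges against the −4 overall charge gives an oxidation state of +2 for manganese. Group 7 minus oxidation state 2 gives a d⁵ configuration. Nitro (N-bound nitrite) is a strong-field ligand (high in the spectrochemical series) for a first-row metal, so the complex is low-spin. The d⁵ configuration leaves the e_g set evenly filled (or empty) — no strong Jahn–Teller driving force.
[MnI₂(OH)₄]³−: Ligand charges: each iodide is −1; each hydroxide is −1. With an overall charge of −3 the manganese centre must be in the +3 oxidation state. Mn sits in group 7, so the d-electron count is 7 − 3 = 4. Hydroxide and iodide are weak-field ligands for a first-row metal, so the complex is high-spin. The t₂g³e_g¹ (high-spin) configuration has an unevenly filled e_g set; the Jahn–Teller theorem predicts a tetragonal distortion (typically axial elongation) to lift the degeneracy.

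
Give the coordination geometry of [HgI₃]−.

Ligand charges: each iodide is −1. With an overall charge of −1 the mercury centre must be in the +2 oxidation state.
Hg sits in group 12, so the d-electron count is 12 − 2 = 10.
With 3 monodentate ligands the coordination number is 3.
Three ligands around a d¹⁰ centre minimise repulsion in a trigonal-planar arrangement.

trigonal planar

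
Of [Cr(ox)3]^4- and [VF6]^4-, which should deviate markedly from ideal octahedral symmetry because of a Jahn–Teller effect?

[Cr(ox)3]^4-: Summing ligand charges against the −4 overall charge gives an oxidation state of +2 for chromium. Chromium is a group-6 element; Cr(II) is therefore d⁴. Oxalate is a weak-field ligand for a first-row metal, so the complex is high-spin. The t₂g³e_g¹ (high-spin) configuration has an unevenly filled e_g set; the Jahn–Teller theorem predicts a tetragonal distortion (typically axial elongation) to lift the degeneracy.
[VF6]^4-: Ligand charges: each fluoride is −1. With an overall charge of −4 the vanadium centre must be in the +2 oxidation state. Vanadium is a group-5 element; V(II) is therefore d³. The d³ configuration leaves the e_g set evenly filled (or empty) — no strong Jahn–Teller driving force.

[Cr(ox)3]^4-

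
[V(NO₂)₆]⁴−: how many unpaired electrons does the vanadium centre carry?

3

Ligand charges: each nitro (N-bound nitrite) is −1. With an overall charge of −4 the vanadium centre must be in the +2 oxidation state.
Group 5 minus oxidation state 2 gives a d³ configuration.
In an octahedral field the d³ configuration is t₂g³e_g⁰ (only one arrangement possible), giving 3 unpaired electrons.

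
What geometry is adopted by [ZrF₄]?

Each fluoride is −1; balancing the 0 overall charge requires Zr(IV).
Group 4 minus oxidation state 4 gives a d⁰ configuration.
With 4 monodentate ligands the coordination number is 4.
A d⁰ ion has no crystal-field stabilisation preference between square planar and tetrahedral, so four ligands adopt the sterically favoured tetrahedral geometry.

tetrahedral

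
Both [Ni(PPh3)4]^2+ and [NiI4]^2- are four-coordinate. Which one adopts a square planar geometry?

For [Ni(PPh3)4]^2+: Summing ligand charges against the +2 overall charge gives an oxidation state of +2 for nickel. Group 10 minus oxidation state 2 gives a d⁸ configuration. Triphenylphosphine is a strong-field ligand (high in the spectrochemical series). A 3d d⁸ ion with strong-field ligands gains enough CFSE to favour square planar over tetrahedral. → square planar.
For [NiI4]^2-: Summing ligand charges against the −2 overall charge gives an oxidation state of +2 for nickel. Nickel is a group-10 element; Ni(II) is therefore d⁸. Iodide is a weak-field ligand. With weak-field ligands the CFSE gain from square planar is small, so a 3d d⁸ ion takes the sterically preferred tetrahedral geometry. → tetrahedral.

[Ni(PPh3)4]^2+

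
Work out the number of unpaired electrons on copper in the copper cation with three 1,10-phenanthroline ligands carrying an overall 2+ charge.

1,10-phenanthroline is neutral; balancing the +2 overall charge requires Cu(II).
Group 11 minus oxidation state 2 gives a d⁹ configuration.
Counting donor atoms: 3×1,10-phenanthroline (bidentate) → 6 donors. Coordination number = 6.
In an octahedral field the d⁹ configuration is t₂g⁶e_g³ (only one arrangement possible), giving 1 unpaired electron.

1 unpaired electron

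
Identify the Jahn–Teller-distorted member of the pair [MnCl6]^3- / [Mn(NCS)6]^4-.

[MnCl6]^3-: Summing ligand charges against the −3 overall charge gives an oxidation state of +3 for manganese. Group 7 minus oxidation state 3 gives a d⁴ configuration. Chloride is a weak-field ligand for a first-row metal, so the complex is high-spin. The t₂g³e_g¹ (high-spin) configuration has an unevenly filled e_g set; the Jahn–Teller theorem predicts a tetragonal distortion (typically axial elongation) to lift the degeneracy.
[Mn(NCS)6]^4-: Summing ligand charges against the −4 overall charge gives an oxidation state of +2 for manganese. Mn sits in group 7, so the d-electron count is 7 − 2 = 5. Isothiocyanate is a weak-field ligand for a first-row metal, so the complex is high-spin. The d⁵ configuration leaves the e_g set evenly filled (or empty) — no strong Jahn–Teller driving force.

[MnCl6]^3-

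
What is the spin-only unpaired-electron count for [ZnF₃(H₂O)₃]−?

Each fluoride is −1; water is neutral; balancing the −1 overall charge requires Zn(II).
Zn sits in group 12, so the d-electron count is 12 − 2 = 10.
In an octahedral field the d¹⁰ configuration is t₂g⁶e_g⁴, giving 0 unpaired electrons.

0 unpaired electrons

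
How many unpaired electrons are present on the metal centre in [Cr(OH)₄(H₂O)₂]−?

Ligand charges: each hydroxide is −1; water is neutral. With an overall charge of −1 the chromium centre must be in the +3 oxidation state.
Cr sits in group 6, so the d-electron count is 6 − 3 = 3.
In an octahedral field the d³ configuration is t₂g³e_g⁰ (only one arrangement possible), giving 3 unpaired electrons.

3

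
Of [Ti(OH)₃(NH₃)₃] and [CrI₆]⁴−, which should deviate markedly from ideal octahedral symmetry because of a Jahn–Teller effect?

[CrI₆]⁴−

[Ti(OH)₃(NH₃)₃]: Each hydroxide is −1; ammonia is neutral; balancing the 0 overall charge requires Ti(III). Ti sits in group 4, so the d-electron count is 4 − 3 = 1. The d¹ configuration leaves the e_g set evenly filled (or empty) — no strong Jahn–Teller driving force.
[CrI₆]⁴−: Ligand charges: each iodide is −1. With an overall charge of −4 the chromium centre must be in the +2 oxidation state. Cr sits in group 6, so the d-electron count is 6 − 2 = 4. Iodide is a weak-field ligand for a first-row metal, so the complex is high-spin. The t₂g³e_g¹ (high-spin) configuration has an unevenly filled e_g set; the Jahn–Teller theorem predicts a tetragonal distortion (typically axial elongation) to lift the degeneracy.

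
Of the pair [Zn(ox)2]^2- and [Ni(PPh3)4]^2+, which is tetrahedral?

[Zn(ox)2]^2-

For [Zn(ox)2]^2-: Ligand charges: each oxalate is −2. With an overall charge of −2 the zinc centre must be in the +2 oxidation state. Zinc is a group-12 element; Zn(II) is therefore d¹⁰. A d¹⁰ ion has no crystal-field stabilisation preference between square planar and tetrahedral, so four ligands adopt the sterically favoured tetrahedral geometry. → tetrahedral.
For [Ni(PPh3)4]^2+: Triphenylphosphine is neutral; balancing the +2 overall charge requires Ni(II). Nickel is a group-10 element; Ni(II) is therefore d⁸. Triphenylphosphine is a strong-field ligand (high in the spectrochemical series). A 3d d⁸ ion with strong-field ligands gains enough CFSE to favour square planar over tetrahedral. → square planar.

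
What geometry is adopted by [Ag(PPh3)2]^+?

Triphenylphosphine is neutral; balancing the +1 overall charge requires Ag(I).
Group 11 minus oxidation state 1 gives a d¹⁰ configuration.
With 2 monodentate ligands the coordination number is 2.
A d¹⁰ ion with only two ligands adopts a linear arrangement (sp hybridisation; no CFSE preference).

linear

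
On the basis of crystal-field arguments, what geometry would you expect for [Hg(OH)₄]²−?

Each hydroxide is −1; balancing the −2 overall charge requires Hg(II).
Hg sits in group 12, so the d-electron count is 12 − 2 = 10.
Coordination number: 4.
A d¹⁰ ion has no crystal-field stabilisation preference between square planar and tetrahedral, so four ligands adopt the sterically favoured tetrahedral geometry.

tetrahedral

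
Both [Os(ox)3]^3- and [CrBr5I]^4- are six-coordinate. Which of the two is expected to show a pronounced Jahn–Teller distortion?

[Os(ox)3]^3-: Ligand charges: each oxalate is −2. With an overall charge of −3 the osmium centre must be in the +3 oxidation state. Os sits in group 8, so the d-electron count is 8 − 3 = 5. A 5d ion has a large Δₒ and is invariably low-spin. The d⁵ configuration leaves the e_g set evenly filled (or empty) — no strong Jahn–Teller driving force.
[CrBr5I]^4-: Summing ligand charges against the −4 overall charge gives an oxidation state of +2 for chromium. Chromium is a group-6 element; Cr(II) is therefore d⁴. Bromide and iodide are weak-field ligands for a first-row metal, so the complex is high-spin. The t₂g³e_g¹ (high-spin) configuration has an unevenly filled e_g set; the Jahn–Teller theorem predicts a tetragonal distortion (typically axial elongation) to lift the degeneracy.

[CrBr5I]^4-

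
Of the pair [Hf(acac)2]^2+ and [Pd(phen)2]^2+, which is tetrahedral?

[Hf(acac)2]^2+

For [Hf(acac)2]^2+: Each acetylacetonate is −1; balancing the +2 overall charge requires Hf(IV). Hafnium is a group-4 element; Hf(IV) is therefore d⁰. A d⁰ ion has no crystal-field stabilisation preference between square planar and tetrahedral, so four ligands adopt the sterically favoured tetrahedral geometry. → tetrahedral.
For [Pd(phen)2]^2+: 1,10-phenanthroline is neutral; balancing the +2 overall charge requires Pd(II). Palladium is a group-10 element; Pd(II) is therefore d⁸. A 4d d⁸ ion has a large crystal-field splitting; square planar leaves the high-energy d_{x²−y²} orbital empty and maximises CFSE. → square planar.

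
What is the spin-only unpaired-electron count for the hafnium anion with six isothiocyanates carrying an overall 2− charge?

0

Each isothiocyanate is −1; balancing the −2 overall charge requires Hf(IV).
Hf sits in group 4, so the d-electron count is 4 − 4 = 0.
In an octahedral field the d⁰ configuration is t₂g⁰e_g⁰, giving 0 unpaired electrons.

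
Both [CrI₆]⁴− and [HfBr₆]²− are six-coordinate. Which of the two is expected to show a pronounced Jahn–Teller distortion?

[CrI₆]⁴−: Summing ligand charges against the −4 overall charge gives an oxidation state of +2 for chromium. Group 6 minus oxidation state 2 gives a d⁴ configuration. Iodide is a weak-field ligand for a first-row metal, so the complex is high-spin. The t₂g³e_g¹ (high-spin) configuration has an unevenly filled e_g set; the Jahn–Teller theorem predicts a tetragonal distortion (typically axial elongation) to lift the degeneracy.
[HfBr₆]²−: Summing ligand charges against the −2 overall charge gives an oxidation state of +4 for hafnium. Group 4 minus oxidation state 4 gives a d⁰ configuration. The d⁰ configuration leaves the e_g set evenly filled (or empty) — no strong Jahn–Teller driving force.

[CrI₆]⁴−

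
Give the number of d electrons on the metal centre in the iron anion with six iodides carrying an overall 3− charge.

Summing ligand charges against the −3 overall charge gives an oxidation state of +3 for iron.
Iron is a group-8 element; Fe(III) is therefore d⁵.

d5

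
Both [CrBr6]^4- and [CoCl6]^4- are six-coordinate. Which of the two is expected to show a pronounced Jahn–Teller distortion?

[CrBr6]^4-

[CrBr6]^4-: Summing ligand charges against the −4 overall charge gives an oxidation state of +2 for chromium. Cr sits in group 6, so the d-electron count is 6 − 2 = 4. Bromide is a weak-field ligand for a first-row metal, so the complex is high-spin. The t₂g³e_g¹ (high-spin) configuration has an unevenly filled e_g set; the Jahn–Teller theorem predicts a tetragonal distortion (typically axial elongation) to lift the degeneracy.
[CoCl6]^4-: Each chloride is −1; balancing the −4 overall charge requires Co(II). Co sits in group 9, so the d-electron count is 9 − 2 = 7. Chloride is a weak-field ligand for a first-row metal, so the complex is high-spin. The d⁷ configuration leaves the e_g set evenly filled (or empty) — no strong Jahn–Teller driving force.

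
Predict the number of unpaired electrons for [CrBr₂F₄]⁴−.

Each bromide is −1; each fluoride is −1; balancing the −4 overall charge requires Cr(II).
Group 6 minus oxidation state 2 gives a d⁴ configuration.
The spin state decides the count: Bromide and fluoride are weak-field ligands for a first-row metal, so the complex is high-spin.
An octahedral high-spin d⁴ ion is t₂g³e_g¹, giving 4 unpaired electrons.

4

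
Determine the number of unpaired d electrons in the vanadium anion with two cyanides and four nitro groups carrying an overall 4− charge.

3 unpaired electrons

Ligand charges: each cyanide is −1; each nitro (N-bound nitrite) is −1. With an overall charge of −4 the vanadium centre must be in the +2 oxidation state.
V sits in group 5, so the d-electron count is 5 − 2 = 3.
In an octahedral field the d³ configuration is t₂g³e_g⁰ (only one arrangement possible), giving 3 unpaired electrons.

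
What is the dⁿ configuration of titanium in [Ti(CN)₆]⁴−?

Summing ligand charges against the −4 overall charge gives an oxidation state of +2 for titanium.
Titanium is a group-4 element; Ti(II) is therefore d².

d2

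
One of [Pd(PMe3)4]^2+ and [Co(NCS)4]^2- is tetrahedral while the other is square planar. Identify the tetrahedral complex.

For [Pd(PMe3)4]^2+: Ligand charges: trimethylphosphine is neutral. With an overall charge of +2 the palladium centre must be in the +2 oxidation state. Palladium is a group-10 element; Pd(II) is therefore d⁸. A 4d d⁸ ion has a large crystal-field splitting; square planar leaves the high-energy d_{x²−y²} orbital empty and maximises CFSE. → square planar.
For [Co(NCS)4]^2-: Summing ligand charges against the −2 overall charge gives an oxidation state of +2 for cobalt. Co sits in group 9, so the d-electron count is 9 − 2 = 7. For a high-spin 3d d⁷ ion with weak-field ligands the small Δₜ gives little square-planar CFSE advantage, so four ligands adopt the sterically favoured tetrahedral geometry. → tetrahedral.

[Co(NCS)4]^2-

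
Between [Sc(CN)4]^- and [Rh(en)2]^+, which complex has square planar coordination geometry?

[Rh(en)2]^+

For [Sc(CN)4]^-: Summing ligand charges against the −1 overall charge gives an oxidation state of +3 for scandium. Group 3 minus oxidation state 3 gives a d⁰ configuration. A d⁰ ion has no crystal-field stabilisation preference between square planar and tetrahedral, so four ligands adopt the sterically favoured tetrahedral geometry. → tetrahedral.
For [Rh(en)2]^+: Ethylenediamine is neutral; balancing the +1 overall charge requires Rh(I). Rh sits in group 9, so the d-electron count is 9 − 1 = 8. A 4d d⁸ ion has a large crystal-field splitting; square planar leaves the high-energy d_{x²−y²} orbital empty and maximises CFSE. → square planar.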